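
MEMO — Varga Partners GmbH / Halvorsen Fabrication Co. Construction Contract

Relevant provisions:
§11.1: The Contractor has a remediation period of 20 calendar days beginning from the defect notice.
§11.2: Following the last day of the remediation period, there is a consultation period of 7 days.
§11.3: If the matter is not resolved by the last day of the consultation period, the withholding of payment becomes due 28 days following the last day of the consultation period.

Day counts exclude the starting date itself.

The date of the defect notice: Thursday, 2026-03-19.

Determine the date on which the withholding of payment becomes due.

2026-05-13

Adding 20 calendar days to 2026-03-19 gives 2026-04-08, which is the last day of the remediation period.
The last day of the consultation period: 2026-04-08 + 7 days = 2026-04-15.
The date on which the withholding of payment becomes due: 28 calendar days after 2026-04-15 is 2026-05-13.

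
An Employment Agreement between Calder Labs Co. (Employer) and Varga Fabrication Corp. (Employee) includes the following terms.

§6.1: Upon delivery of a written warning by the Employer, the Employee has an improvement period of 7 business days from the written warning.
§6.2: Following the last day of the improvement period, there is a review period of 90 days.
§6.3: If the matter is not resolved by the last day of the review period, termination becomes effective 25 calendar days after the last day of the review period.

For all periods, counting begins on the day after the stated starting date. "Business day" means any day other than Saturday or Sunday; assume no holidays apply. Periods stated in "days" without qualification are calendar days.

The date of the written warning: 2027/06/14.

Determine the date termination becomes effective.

2027/10/16

The last day of the improvement period: 7 business days after Monday, 2027/06/14, skipping weekends — Jun 15, Jun 16, Jun 17, Jun 18, Jun 21, Jun 22, Jun 23 — lands on Wednesday, 2027/06/23.
The last day of the review period: 2027/06/23 + 90 days = 2027/09/21.
The date termination becomes effective: 2027/09/21 + 25 days = 2027/10/16.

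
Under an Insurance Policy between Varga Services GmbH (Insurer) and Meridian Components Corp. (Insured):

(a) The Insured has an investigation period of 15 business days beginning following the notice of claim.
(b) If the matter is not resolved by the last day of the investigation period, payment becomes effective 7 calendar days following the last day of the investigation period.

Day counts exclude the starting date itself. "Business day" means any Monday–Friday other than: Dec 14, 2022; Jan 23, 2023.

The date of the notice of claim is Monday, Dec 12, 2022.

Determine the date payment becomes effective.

The last day of the investigation period: counting 15 business days from Monday, Dec 12, 2022 (Dec 13, Dec 15, Dec 16, Dec 19, …, Dec 30, Jan 2, Jan 3, skipping weekends and the listed holiday on Dec 14) reaches Tuesday, Jan 3, 2023.
The date payment becomes effective: 7 calendar days after Jan 3, 2023 is Jan 10, 2023.

Jan 10, 2023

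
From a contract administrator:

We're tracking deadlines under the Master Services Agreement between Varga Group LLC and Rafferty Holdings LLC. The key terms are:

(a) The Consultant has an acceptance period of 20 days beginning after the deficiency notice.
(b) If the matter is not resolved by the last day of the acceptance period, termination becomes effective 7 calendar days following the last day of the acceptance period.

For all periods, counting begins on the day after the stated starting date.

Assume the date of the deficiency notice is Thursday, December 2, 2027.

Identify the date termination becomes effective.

Adding 20 calendar days to December 2, 2027 gives December 22, 2027, which is the last day of the acceptance period.
The date termination becomes effective: 7 calendar days after December 22, 2027 is December 29, 2027.

December 29, 2027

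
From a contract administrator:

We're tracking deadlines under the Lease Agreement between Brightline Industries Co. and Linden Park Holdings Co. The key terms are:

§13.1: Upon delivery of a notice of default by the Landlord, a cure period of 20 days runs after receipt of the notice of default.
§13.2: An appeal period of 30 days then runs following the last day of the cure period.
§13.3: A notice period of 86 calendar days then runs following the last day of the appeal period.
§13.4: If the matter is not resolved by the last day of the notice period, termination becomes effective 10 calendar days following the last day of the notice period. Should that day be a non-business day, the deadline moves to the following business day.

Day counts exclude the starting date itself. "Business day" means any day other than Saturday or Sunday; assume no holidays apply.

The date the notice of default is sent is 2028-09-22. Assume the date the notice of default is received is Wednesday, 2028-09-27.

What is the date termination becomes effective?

2029-02-20

The last day of the cure period: 2028-09-27 + 20 days = 2028-10-17.
The last day of the appeal period: 2028-10-17 + 30 days = 2028-11-16.
The last day of the notice period: 86 calendar days after 2028-11-16 is 2029-02-10.
The date termination becomes effective: 2029-02-10 + 10 days = 2029-02-20. 2029-02-20 is a Tuesday, so no roll-forward applies.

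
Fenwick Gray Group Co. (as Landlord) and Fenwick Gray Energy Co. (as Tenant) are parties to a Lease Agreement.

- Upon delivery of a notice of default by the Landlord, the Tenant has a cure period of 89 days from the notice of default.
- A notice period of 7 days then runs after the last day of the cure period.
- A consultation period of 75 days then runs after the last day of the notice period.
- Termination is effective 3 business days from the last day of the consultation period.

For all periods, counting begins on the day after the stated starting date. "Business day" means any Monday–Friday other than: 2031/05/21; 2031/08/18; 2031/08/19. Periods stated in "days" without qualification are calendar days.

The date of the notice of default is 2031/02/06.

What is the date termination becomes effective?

Adding 89 calendar days to 2031/02/06 gives 2031/05/06, which is the last day of the cure period.
The last day of the notice period: 7 calendar days after 2031/05/06 is 2031/05/13.
Adding 75 calendar days to 2031/05/13 gives 2031/07/27, which is the last day of the consultation period.
The date termination becomes effective: counting 3 business days from Sunday, 2031/07/27 (Jul 28, Jul 29, Jul 30, skipping weekends) reaches Wednesday, 2031/07/30.

2031/07/30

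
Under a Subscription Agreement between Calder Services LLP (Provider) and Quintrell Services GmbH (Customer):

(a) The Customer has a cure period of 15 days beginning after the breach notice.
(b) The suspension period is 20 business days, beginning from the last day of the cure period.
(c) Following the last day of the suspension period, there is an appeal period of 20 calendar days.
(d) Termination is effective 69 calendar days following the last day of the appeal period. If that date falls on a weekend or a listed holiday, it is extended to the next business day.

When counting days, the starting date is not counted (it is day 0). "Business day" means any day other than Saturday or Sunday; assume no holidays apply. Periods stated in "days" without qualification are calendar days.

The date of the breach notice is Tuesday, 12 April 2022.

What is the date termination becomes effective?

Adding 15 calendar days to 12 April 2022 gives 27 April 2022, which is the last day of the cure period.
The last day of the suspension period: counting 20 business days from Wednesday, 27 April 2022 (Apr 28, Apr 29, May 2, May 3, …, May 23, May 24, May 25, skipping weekends) reaches Wednesday, 25 May 2022.
The last day of the appeal period: 20 calendar days after 25 May 2022 is 14 June 2022.
The date termination becomes effective: 14 June 2022 + 69 days = 22 August 2022. 22 August 2022 is a Monday, so no roll-forward applies.

22 August 2022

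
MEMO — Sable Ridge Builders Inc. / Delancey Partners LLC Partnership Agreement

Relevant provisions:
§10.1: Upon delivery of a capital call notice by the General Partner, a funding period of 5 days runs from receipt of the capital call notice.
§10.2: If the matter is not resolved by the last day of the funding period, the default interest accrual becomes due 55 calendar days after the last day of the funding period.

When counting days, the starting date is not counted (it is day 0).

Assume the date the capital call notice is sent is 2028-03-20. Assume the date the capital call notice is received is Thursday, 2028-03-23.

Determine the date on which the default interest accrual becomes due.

The last day of the funding period: 2028-03-23 + 5 days = 2028-03-28.
Adding 55 calendar days to 2028-03-28 gives 2028-05-22, which is the date on which the default interest accrual becomes due.

2028-05-22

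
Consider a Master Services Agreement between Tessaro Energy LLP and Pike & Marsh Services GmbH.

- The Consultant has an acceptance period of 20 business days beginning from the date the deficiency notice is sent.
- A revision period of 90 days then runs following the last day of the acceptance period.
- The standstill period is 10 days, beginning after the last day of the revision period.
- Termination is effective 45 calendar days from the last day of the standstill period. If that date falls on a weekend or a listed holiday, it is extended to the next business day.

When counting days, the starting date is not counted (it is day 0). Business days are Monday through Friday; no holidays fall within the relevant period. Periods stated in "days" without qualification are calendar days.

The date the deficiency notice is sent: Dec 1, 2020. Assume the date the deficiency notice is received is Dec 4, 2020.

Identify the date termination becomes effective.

The last day of the acceptance period: 20 business days after Tuesday, Dec 1, 2020, skipping weekends — Dec 2, Dec 3, Dec 4, Dec 7, …, Dec 25, Dec 28, Dec 29 — lands on Tuesday, Dec 29, 2020.
Adding 90 calendar days to Dec 29, 2020 gives Mar 29, 2021, which is the last day of the revision period.
The last day of the standstill period: Mar 29, 2021 + 10 days = Apr 8, 2021.
Adding 45 calendar days to Apr 8, 2021 gives May 23, 2021, which is the date termination becomes effective. That falls on a Sunday, so it rolls to the next business day, Monday, May 24, 2021.

May 24, 2021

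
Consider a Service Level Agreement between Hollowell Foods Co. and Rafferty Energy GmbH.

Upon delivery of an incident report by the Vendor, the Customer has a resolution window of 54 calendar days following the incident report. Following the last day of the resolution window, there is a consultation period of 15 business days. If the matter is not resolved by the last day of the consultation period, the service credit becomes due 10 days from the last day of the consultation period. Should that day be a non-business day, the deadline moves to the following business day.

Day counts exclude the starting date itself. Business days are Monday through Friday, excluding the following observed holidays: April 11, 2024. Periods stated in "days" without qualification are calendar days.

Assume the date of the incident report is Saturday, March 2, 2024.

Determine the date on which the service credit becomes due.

May 27, 2024

The last day of the resolution window: March 2, 2024 + 54 days = April 25, 2024.
From Thursday, April 25, 2024, 15 business days (Apr 26, Apr 29, Apr 30, May 1, …, May 14, May 15, May 16, skipping weekends) brings us to Thursday, May 16, 2024, which is the last day of the consultation period.
Adding 10 calendar days to May 16, 2024 gives May 26, 2024, which is the date on which the service credit becomes due. That falls on a Sunday, so it rolls to the next business day, Monday, May 27, 2024.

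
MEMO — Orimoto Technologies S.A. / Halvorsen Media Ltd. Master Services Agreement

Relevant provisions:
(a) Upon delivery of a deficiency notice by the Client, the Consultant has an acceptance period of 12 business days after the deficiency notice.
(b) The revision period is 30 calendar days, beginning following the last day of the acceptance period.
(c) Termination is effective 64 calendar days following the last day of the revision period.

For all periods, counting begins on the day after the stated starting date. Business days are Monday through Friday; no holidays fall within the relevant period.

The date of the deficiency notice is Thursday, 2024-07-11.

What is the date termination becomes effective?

2024-10-31

The last day of the acceptance period: counting 12 business days from Thursday, 2024-07-11 (Jul 12, Jul 15, Jul 16, Jul 17, …, Jul 25, Jul 26, Jul 29, skipping weekends) reaches Monday, 2024-07-29.
The last day of the revision period: 30 calendar days after 2024-07-29 is 2024-08-28.
The date termination becomes effective: 2024-08-28 + 64 days = 2024-10-31.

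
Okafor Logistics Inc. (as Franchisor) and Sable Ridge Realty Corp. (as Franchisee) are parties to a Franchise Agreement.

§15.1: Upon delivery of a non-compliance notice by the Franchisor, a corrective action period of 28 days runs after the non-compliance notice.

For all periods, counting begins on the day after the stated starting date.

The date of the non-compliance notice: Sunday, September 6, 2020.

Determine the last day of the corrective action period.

The last day of the corrective action period: 28 calendar days after September 6, 2020 is October 4, 2020.

October 4, 2020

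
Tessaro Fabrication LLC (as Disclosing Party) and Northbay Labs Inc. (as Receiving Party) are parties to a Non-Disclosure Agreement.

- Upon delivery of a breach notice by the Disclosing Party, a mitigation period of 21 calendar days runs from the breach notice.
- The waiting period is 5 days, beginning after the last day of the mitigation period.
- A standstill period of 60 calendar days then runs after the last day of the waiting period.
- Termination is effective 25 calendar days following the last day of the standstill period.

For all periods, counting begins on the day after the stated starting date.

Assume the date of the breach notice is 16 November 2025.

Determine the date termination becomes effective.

7 March 2026

Adding 21 calendar days to 16 November 2025 gives 7 December 2025, which is the last day of the mitigation period.
The last day of the waiting period: 5 calendar days after 7 December 2025 is 12 December 2025.
The last day of the standstill period: 12 December 2025 + 60 days = 10 February 2026.
The date termination becomes effective: 10 February 2026 + 25 days = 7 March 2026.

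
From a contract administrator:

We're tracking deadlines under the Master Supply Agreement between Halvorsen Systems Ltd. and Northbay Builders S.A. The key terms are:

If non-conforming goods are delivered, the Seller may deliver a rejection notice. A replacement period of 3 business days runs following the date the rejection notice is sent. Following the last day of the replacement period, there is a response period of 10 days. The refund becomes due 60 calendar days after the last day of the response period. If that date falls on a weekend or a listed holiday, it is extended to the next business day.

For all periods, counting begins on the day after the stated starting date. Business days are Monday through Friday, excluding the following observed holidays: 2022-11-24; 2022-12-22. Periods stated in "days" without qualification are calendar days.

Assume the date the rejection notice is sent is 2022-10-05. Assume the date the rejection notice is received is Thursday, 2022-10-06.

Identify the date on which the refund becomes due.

2022-12-19

The last day of the replacement period: 3 business days after Wednesday, 2022-10-05, skipping weekends — Oct 6, Oct 7, Oct 10 — lands on Monday, 2022-10-10.
Adding 10 calendar days to 2022-10-10 gives 2022-10-20, which is the last day of the response period.
Adding 60 calendar days to 2022-10-20 gives 2022-12-19, which is the date on which the refund becomes due. 2022-12-19 is a Monday and is not a listed holiday, so no roll-forward applies.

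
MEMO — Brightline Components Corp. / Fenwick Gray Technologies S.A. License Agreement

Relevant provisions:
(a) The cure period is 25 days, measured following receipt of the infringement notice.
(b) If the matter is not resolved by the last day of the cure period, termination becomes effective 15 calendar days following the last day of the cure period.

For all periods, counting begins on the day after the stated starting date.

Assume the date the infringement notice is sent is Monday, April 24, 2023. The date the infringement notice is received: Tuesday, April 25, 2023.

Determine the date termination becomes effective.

The last day of the cure period: 25 calendar days after April 25, 2023 is May 20, 2023.
The date termination becomes effective: 15 calendar days after May 20, 2023 is June 4, 2023.

June 4, 2023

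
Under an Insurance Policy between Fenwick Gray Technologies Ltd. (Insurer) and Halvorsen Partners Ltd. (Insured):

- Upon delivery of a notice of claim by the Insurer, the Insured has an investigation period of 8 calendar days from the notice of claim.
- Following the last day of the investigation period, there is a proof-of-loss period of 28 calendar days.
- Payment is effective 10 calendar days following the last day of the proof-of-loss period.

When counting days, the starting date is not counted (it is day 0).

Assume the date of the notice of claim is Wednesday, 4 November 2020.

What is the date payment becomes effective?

20 December 2020

The last day of the investigation period: 8 calendar days after 4 November 2020 is 12 November 2020.
The last day of the proof-of-loss period: 12 November 2020 + 28 days = 10 December 2020.
The date payment becomes effective: 10 December 2020 + 10 days = 20 December 2020.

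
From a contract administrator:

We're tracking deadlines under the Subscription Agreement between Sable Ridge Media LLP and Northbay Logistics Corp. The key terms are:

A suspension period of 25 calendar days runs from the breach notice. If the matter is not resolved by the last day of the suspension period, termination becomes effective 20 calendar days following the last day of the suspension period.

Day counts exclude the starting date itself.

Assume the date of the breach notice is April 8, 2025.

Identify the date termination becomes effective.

May 23, 2025

Adding 25 calendar days to April 8, 2025 gives May 3, 2025, which is the last day of the suspension period.
The date termination becomes effective: 20 calendar days after May 3, 2025 is May 23, 2025.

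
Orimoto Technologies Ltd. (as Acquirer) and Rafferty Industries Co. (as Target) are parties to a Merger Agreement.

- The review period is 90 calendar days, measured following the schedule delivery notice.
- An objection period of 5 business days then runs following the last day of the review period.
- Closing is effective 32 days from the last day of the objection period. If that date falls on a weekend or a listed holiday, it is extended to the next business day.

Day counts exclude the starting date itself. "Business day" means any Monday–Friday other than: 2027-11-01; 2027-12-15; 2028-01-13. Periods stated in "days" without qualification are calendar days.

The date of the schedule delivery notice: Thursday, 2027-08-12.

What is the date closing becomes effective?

The last day of the review period: 90 calendar days after 2027-08-12 is 2027-11-10.
From Wednesday, 2027-11-10, 5 business days (Nov 11, Nov 12, Nov 15, Nov 16, Nov 17, skipping weekends) brings us to Wednesday, 2027-11-17, which is the last day of the objection period.
The date closing becomes effective: 2027-11-17 + 32 days = 2027-12-19. That falls on a Sunday, so it rolls to the next business day, Monday, 2027-12-20.

2027-12-20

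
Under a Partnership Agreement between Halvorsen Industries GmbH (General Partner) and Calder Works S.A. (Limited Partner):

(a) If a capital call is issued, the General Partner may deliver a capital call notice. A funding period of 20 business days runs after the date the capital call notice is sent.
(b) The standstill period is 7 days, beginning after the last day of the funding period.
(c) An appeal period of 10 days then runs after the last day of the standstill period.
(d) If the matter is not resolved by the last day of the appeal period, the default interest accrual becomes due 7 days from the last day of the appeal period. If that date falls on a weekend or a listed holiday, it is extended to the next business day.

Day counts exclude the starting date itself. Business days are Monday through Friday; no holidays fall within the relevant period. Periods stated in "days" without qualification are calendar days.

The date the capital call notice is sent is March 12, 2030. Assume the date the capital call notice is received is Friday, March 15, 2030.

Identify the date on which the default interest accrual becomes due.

May 3, 2030

The last day of the funding period: counting 20 business days from Tuesday, March 12, 2030 (Mar 13, Mar 14, Mar 15, Mar 18, …, Apr 5, Apr 8, Apr 9, skipping weekends) reaches Tuesday, April 9, 2030.
The last day of the standstill period: April 9, 2030 + 7 days = April 16, 2030.
The last day of the appeal period: 10 calendar days after April 16, 2030 is April 26, 2030.
Adding 7 calendar days to April 26, 2030 gives May 3, 2030, which is the date on which the default interest accrual becomes due. May 3, 2030 is a Friday, so no roll-forward applies.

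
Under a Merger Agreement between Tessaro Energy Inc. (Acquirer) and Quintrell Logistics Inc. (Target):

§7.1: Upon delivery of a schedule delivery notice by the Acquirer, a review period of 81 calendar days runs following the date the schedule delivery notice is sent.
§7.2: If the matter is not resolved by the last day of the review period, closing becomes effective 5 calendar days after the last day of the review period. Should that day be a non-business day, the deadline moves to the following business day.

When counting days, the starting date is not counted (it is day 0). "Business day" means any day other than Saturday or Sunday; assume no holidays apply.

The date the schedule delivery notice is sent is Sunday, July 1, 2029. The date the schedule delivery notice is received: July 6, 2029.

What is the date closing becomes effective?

The last day of the review period: July 1, 2029 + 81 days = September 20, 2029.
Adding 5 calendar days to September 20, 2029 gives September 25, 2029, which is the date closing becomes effective. September 25, 2029 is a Tuesday, so no roll-forward applies.

September 25, 2029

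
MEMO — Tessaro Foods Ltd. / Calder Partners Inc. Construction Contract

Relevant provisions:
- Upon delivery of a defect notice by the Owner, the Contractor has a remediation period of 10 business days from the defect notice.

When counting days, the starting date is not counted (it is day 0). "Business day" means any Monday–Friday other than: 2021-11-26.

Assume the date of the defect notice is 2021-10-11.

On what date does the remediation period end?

2021-10-25

The last day of the remediation period: 10 business days after Monday, 2021-10-11, skipping weekends — Oct 12, Oct 13, Oct 14, Oct 15, Oct 18, Oct 19, Oct 20, Oct 21, Oct 22, Oct 25 — lands on Monday, 2021-10-25.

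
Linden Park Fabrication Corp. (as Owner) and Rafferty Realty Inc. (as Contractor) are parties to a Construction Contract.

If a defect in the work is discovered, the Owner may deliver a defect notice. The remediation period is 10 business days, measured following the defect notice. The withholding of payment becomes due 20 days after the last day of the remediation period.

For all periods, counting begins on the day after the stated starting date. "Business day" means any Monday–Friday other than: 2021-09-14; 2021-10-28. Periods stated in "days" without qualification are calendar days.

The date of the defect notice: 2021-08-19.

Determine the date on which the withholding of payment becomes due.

2021-09-22

From Thursday, 2021-08-19, 10 business days (Aug 20, Aug 23, Aug 24, Aug 25, Aug 26, Aug 27, Aug 30, Aug 31, Sep 1, Sep 2, skipping weekends) brings us to Thursday, 2021-09-02, which is the last day of the remediation period.
The date on which the withholding of payment becomes due: 20 calendar days after 2021-09-02 is 2021-09-22.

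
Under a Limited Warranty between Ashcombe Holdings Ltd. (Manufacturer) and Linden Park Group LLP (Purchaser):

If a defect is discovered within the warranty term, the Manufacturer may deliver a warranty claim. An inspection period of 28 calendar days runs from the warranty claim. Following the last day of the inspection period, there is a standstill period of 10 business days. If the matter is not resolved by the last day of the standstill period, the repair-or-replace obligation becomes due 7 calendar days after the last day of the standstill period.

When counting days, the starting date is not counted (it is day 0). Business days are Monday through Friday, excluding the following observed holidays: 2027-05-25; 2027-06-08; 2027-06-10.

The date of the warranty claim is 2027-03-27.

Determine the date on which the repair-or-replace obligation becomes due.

The last day of the inspection period: 2027-03-27 + 28 days = 2027-04-24.
From Saturday, 2027-04-24, 10 business days (Apr 26, Apr 27, Apr 28, Apr 29, Apr 30, May 3, May 4, May 5, May 6, May 7, skipping weekends) brings us to Friday, 2027-05-07, which is the last day of the standstill period.
Adding 7 calendar days to 2027-05-07 gives 2027-05-14, which is the date on which the repair-or-replace obligation becomes due.

2027-05-14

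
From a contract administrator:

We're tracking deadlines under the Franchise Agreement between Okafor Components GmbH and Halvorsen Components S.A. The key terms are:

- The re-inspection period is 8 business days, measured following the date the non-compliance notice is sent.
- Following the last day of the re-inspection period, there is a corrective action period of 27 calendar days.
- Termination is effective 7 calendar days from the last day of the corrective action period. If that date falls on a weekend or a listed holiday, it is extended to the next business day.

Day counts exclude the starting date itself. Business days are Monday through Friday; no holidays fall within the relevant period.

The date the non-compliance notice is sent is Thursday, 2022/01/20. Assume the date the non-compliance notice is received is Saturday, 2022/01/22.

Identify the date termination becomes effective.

The last day of the re-inspection period: counting 8 business days from Thursday, 2022/01/20 (Jan 21, Jan 24, Jan 25, Jan 26, Jan 27, Jan 28, Jan 31, Feb 1, skipping weekends) reaches Tuesday, 2022/02/01.
The last day of the corrective action period: 2022/02/01 + 27 days = 2022/02/28.
The date termination becomes effective: 2022/02/28 + 7 days = 2022/03/07. 2022/03/07 is a Monday, so no roll-forward applies.

2022/03/07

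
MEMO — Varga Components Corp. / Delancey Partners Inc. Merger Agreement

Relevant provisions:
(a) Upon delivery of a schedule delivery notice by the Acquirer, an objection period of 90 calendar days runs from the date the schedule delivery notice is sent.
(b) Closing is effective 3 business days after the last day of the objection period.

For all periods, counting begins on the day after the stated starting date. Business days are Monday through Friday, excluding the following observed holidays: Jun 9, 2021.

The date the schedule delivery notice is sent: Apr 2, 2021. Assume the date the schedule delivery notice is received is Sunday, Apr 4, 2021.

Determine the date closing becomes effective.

Adding 90 calendar days to Apr 2, 2021 gives Jul 1, 2021, which is the last day of the objection period.
The date closing becomes effective: counting 3 business days from Thursday, Jul 1, 2021 (Jul 2, Jul 5, Jul 6, skipping weekends) reaches Tuesday, Jul 6, 2021.

Jul 6, 2021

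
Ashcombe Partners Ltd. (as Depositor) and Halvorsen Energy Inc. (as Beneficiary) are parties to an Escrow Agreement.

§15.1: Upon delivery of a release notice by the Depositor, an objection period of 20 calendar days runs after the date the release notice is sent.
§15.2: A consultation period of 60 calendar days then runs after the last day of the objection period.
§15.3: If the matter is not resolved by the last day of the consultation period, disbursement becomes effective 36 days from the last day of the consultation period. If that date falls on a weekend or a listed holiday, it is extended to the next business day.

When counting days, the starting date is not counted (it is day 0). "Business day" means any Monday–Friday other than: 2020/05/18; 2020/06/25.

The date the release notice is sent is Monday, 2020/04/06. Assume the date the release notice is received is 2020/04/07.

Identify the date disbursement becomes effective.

2020/07/31

The last day of the objection period: 2020/04/06 + 20 days = 2020/04/26.
The last day of the consultation period: 60 calendar days after 2020/04/26 is 2020/06/25.
The date disbursement becomes effective: 2020/06/25 + 36 days = 2020/07/31. 2020/07/31 is a Friday and is not a listed holiday, so no roll-forward applies.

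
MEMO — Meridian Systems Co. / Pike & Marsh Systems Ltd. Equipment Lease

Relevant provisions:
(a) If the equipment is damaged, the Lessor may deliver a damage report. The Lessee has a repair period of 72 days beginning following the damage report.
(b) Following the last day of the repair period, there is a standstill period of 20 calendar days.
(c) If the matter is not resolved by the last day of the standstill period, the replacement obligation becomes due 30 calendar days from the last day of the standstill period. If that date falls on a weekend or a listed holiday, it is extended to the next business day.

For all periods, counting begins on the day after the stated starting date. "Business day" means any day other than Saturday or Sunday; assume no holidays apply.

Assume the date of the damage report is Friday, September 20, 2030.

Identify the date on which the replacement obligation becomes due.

January 20, 2031

The last day of the repair period: 72 calendar days after September 20, 2030 is December 1, 2030.
The last day of the standstill period: 20 calendar days after December 1, 2030 is December 21, 2030.
Adding 30 calendar days to December 21, 2030 gives January 20, 2031, which is the date on which the replacement obligation becomes due. January 20, 2031 is a Monday, so no roll-forward applies.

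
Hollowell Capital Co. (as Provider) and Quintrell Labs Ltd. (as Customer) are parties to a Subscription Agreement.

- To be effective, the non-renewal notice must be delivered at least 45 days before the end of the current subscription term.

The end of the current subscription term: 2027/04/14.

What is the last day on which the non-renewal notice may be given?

2027/04/14 minus 45 days is 2027/02/28.

2027/02/28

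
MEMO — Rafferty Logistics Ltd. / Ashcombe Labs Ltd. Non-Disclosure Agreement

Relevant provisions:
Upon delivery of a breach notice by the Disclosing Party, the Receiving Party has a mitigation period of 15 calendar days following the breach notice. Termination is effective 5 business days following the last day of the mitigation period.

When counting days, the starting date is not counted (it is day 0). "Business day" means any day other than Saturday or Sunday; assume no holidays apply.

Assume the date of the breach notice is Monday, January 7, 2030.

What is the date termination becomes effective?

January 29, 2030

The last day of the mitigation period: January 7, 2030 + 15 days = January 22, 2030.
From Tuesday, January 22, 2030, 5 business days (Jan 23, Jan 24, Jan 25, Jan 28, Jan 29, skipping weekends) brings us to Tuesday, January 29, 2030, which is the date termination becomes effective.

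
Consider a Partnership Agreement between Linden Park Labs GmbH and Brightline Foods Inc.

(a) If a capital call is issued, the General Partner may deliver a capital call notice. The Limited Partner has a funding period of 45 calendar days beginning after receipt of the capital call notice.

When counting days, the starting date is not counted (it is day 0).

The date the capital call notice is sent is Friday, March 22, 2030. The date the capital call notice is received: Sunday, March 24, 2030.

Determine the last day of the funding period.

May 8, 2030

The last day of the funding period: March 24, 2030 + 45 days = May 8, 2030.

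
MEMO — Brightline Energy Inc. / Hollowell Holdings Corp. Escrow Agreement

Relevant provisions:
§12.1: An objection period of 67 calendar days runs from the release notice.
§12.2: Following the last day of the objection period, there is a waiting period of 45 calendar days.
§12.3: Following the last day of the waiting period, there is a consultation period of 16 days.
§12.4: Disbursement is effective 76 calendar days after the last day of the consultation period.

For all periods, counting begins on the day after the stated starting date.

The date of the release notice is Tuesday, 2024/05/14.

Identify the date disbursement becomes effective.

2024/12/04

The last day of the objection period: 67 calendar days after 2024/05/14 is 2024/07/20.
Adding 45 calendar days to 2024/07/20 gives 2024/09/03, which is the last day of the waiting period.
Adding 16 calendar days to 2024/09/03 gives 2024/09/19, which is the last day of the consultation period.
The date disbursement becomes effective: 2024/09/19 + 76 days = 2024/12/04.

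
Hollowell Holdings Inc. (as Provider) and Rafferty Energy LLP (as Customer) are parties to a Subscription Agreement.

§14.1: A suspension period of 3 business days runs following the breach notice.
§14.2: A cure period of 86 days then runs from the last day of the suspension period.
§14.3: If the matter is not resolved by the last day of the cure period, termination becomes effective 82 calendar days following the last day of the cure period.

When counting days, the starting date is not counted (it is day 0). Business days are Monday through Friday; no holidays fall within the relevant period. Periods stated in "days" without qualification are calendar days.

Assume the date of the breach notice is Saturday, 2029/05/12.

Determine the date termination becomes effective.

2029/10/31

The last day of the suspension period: counting 3 business days from Saturday, 2029/05/12 (May 14, May 15, May 16, skipping weekends) reaches Wednesday, 2029/05/16.
The last day of the cure period: 2029/05/16 + 86 days = 2029/08/10.
The date termination becomes effective: 82 calendar days after 2029/08/10 is 2029/10/31.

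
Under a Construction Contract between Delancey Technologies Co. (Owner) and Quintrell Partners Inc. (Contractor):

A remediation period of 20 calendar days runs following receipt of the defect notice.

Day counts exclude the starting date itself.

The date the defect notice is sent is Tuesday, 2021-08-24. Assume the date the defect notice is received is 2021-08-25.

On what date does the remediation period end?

Adding 20 calendar days to 2021-08-25 gives 2021-09-14, which is the last day of the remediation period.

2021-09-14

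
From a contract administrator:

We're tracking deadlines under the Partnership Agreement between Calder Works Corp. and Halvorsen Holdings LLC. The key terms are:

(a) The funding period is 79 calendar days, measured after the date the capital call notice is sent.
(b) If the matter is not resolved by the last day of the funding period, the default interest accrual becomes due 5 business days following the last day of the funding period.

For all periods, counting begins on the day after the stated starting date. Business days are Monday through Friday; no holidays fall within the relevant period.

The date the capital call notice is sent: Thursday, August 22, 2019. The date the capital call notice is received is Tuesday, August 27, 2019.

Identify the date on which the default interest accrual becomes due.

Adding 79 calendar days to August 22, 2019 gives November 9, 2019, which is the last day of the funding period.
The date on which the default interest accrual becomes due: 5 business days after Saturday, November 9, 2019, skipping weekends — Nov 11, Nov 12, Nov 13, Nov 14, Nov 15 — lands on Friday, November 15, 2019.

November 15, 2019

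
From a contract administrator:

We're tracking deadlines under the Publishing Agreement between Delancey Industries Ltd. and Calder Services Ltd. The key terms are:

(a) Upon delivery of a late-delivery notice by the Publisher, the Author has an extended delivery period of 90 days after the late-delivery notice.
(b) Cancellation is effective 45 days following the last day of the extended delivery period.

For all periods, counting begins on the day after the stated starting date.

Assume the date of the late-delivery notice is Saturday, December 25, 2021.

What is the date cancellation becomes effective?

Adding 90 calendar days to December 25, 2021 gives March 25, 2022, which is the last day of the extended delivery period.
Adding 45 calendar days to March 25, 2022 gives May 9, 2022, which is the date cancellation becomes effective.

May 9, 2022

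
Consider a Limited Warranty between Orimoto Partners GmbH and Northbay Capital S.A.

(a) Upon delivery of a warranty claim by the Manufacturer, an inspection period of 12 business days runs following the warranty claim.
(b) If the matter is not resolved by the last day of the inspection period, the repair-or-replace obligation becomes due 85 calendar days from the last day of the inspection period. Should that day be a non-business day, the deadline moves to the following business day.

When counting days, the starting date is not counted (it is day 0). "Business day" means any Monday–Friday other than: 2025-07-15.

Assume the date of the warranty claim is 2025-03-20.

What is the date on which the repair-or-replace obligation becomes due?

The last day of the inspection period: counting 12 business days from Thursday, 2025-03-20 (Mar 21, Mar 24, Mar 25, Mar 26, …, Apr 3, Apr 4, Apr 7, skipping weekends) reaches Monday, 2025-04-07.
The date on which the repair-or-replace obligation becomes due: 2025-04-07 + 85 days = 2025-07-01. 2025-07-01 is a Tuesday and is not a listed holiday, so no roll-forward applies.

2025-07-01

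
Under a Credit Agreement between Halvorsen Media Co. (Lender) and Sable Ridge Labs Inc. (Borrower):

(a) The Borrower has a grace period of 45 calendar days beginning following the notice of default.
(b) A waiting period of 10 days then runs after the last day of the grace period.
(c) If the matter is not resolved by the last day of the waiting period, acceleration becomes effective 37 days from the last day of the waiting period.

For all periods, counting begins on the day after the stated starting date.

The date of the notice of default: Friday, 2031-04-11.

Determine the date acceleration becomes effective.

The last day of the grace period: 45 calendar days after 2031-04-11 is 2031-05-26.
Adding 10 calendar days to 2031-05-26 gives 2031-06-05, which is the last day of the waiting period.
Adding 37 calendar days to 2031-06-05 gives 2031-07-12, which is the date acceleration becomes effective.

2031-07-12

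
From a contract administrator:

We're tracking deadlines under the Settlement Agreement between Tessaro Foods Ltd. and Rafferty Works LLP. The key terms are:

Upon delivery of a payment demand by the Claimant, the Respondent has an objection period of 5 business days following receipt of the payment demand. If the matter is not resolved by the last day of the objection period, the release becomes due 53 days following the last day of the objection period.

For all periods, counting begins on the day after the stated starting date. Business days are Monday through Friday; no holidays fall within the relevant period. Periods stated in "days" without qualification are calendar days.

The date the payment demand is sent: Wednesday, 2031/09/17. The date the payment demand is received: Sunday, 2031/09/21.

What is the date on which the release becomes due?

The last day of the objection period: 5 business days after Sunday, 2031/09/21, skipping weekends — Sep 22, Sep 23, Sep 24, Sep 25, Sep 26 — lands on Friday, 2031/09/26.
The date on which the release becomes due: 53 calendar days after 2031/09/26 is 2031/11/18.

2031/11/18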